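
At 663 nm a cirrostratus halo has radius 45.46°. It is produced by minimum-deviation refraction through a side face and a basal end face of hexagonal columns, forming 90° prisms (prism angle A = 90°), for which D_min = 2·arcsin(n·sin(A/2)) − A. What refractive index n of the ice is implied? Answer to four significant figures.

Rearranging: n = sin((D_min + A)/2) / sin(A/2).
(D_min + A)/2 = (45.46° + 90°)/2 = 67.730°.
n = sin 67.730° / sin 45° = 0.9254 / 0.7071 = 1.3087.

1.309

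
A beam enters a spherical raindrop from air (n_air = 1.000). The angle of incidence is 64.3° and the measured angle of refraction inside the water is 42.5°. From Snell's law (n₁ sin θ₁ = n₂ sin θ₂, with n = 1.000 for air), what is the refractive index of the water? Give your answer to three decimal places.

n = sin θ_i / sin θ_r = sin 64.3° / sin 42.5° = 0.9011 / 0.6756 = 1.3338.

1.334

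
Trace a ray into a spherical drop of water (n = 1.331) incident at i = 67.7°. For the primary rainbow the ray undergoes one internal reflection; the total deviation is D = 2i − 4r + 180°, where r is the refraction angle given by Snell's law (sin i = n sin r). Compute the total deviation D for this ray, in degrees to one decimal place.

sin r = sin 67.7° / 1.331 = 0.9252/1.331 = 0.6951; r = 44.04°.
D = 2·67.7° − 4·44.04° + 180° = 135.40° − 176.15° + 180° = 139.25°.

139.3°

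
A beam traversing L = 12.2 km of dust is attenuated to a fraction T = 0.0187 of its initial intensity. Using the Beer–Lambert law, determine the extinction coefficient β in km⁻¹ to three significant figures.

0.326 km⁻¹

Beer–Lambert: T = exp(−βL) ⇒ β = −ln(T)/L = −ln(0.0187)/12.2 = 3.9792/12.2 = 0.3262 km⁻¹.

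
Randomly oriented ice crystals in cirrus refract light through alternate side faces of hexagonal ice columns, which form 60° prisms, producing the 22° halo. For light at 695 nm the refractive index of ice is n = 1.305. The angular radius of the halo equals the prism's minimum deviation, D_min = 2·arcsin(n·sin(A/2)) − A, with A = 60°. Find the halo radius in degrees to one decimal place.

n·sin(A/2) = 1.305 × sin 30° = 1.305 × 0.5000 = 0.6525.
D_min = 2·arcsin(0.6525) − 60° = 2 × 40.730° − 60° = 21.461°.

21.5°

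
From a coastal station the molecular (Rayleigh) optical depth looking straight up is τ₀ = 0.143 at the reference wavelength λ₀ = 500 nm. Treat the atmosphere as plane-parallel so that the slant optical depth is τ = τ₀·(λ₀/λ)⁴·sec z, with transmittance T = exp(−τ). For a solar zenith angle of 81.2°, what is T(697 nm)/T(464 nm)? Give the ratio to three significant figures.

2.75

Airmass: sec 81.2° = 6.5366.
τ(697 nm) = 0.143 × (500/697)⁴ × 6.5366 = 0.143 × 0.2648 × 6.5366 = 0.2475.
τ(464 nm) = 0.143 × (500/464)⁴ × 6.5366 = 0.143 × 1.3484 × 6.5366 = 1.2604.
T(697)/T(464) = exp(τ_B − τ_A) = exp(1.0128) = 2.7534.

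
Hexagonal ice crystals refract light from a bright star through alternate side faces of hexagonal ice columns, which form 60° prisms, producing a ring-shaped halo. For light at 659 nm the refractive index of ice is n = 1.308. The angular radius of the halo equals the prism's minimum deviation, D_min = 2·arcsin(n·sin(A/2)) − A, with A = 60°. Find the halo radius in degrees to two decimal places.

21.69°

n·sin(A/2) = 1.308 × sin 30° = 1.308 × 0.5000 = 0.6540.
D_min = 2·arcsin(0.6540) − 60° = 2 × 40.844° − 60° = 21.688°.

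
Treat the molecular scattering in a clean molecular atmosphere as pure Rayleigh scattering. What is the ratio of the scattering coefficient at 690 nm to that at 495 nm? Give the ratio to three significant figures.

0.265

Rayleigh scattering ∝ λ⁻⁴, so the ratio of coefficients is the inverse fourth power of the wavelength ratio.
σ(690)/σ(495) = (495/690)⁴ = (0.7174)⁴ = 0.2649.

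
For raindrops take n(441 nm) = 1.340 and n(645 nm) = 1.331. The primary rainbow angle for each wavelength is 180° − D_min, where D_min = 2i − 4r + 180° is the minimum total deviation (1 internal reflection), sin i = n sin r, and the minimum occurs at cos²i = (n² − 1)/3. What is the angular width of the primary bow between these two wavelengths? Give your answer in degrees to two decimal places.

At 441 nm (n = 1.340): cos²i = 0.26520 → i = 59.004°, r = 39.770°, D_min = 138.929°, rainbow angle = 41.071°.
At 645 nm (n = 1.331): cos²i = 0.25719 → i = 59.527°, r = 40.356°, D_min = 137.630°, rainbow angle = 42.370°.
Angular width = |41.071° − 42.370°| = 1.299°.

1.30°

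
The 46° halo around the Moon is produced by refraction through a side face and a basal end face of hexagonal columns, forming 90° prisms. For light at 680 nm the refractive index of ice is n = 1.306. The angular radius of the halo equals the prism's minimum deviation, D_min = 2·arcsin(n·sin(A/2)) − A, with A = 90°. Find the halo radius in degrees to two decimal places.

44.88°

n·sin(A/2) = 1.306 × sin 45° = 1.306 × 0.7071 = 0.9235.
D_min = 2·arcsin(0.9235) − 90° = 2 × 67.440° − 90° = 44.881°.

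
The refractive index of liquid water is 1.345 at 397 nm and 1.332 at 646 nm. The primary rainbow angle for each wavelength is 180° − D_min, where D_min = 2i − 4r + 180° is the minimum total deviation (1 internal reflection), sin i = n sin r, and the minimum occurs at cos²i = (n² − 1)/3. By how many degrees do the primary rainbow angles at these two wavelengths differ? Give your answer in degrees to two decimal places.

1.86°

At 397 nm (n = 1.345): cos²i = 0.26967 → i = 58.715°, r = 39.448°, D_min = 139.635°, rainbow angle = 40.365°.
At 646 nm (n = 1.332): cos²i = 0.25807 → i = 59.469°, r = 40.290°, D_min = 137.776°, rainbow angle = 42.224°.
Angular width = |40.365° − 42.224°| = 1.859°.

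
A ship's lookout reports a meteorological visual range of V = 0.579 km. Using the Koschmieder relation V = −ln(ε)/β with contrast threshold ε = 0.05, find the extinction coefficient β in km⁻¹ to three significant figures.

β = −ln(0.05) / V = 2.996 / 0.579 = 5.1740 km⁻¹.

5.17 km⁻¹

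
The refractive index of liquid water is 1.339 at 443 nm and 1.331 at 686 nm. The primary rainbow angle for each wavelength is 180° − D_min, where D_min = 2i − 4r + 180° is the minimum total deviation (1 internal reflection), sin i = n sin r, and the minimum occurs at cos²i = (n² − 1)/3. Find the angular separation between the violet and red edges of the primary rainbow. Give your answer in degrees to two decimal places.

At 443 nm (n = 1.339): cos²i = 0.26431 → i = 59.062°, r = 39.834°, D_min = 138.786°, rainbow angle = 41.214°.
At 686 nm (n = 1.331): cos²i = 0.25719 → i = 59.527°, r = 40.356°, D_min = 137.630°, rainbow angle = 42.370°.
Angular width = |41.214° − 42.370°| = 1.156°.

1.16°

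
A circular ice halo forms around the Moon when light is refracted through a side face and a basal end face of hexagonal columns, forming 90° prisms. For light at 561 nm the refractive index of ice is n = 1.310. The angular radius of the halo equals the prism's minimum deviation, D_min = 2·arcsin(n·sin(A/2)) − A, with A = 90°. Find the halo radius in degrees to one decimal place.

45.7°

n·sin(A/2) = 1.310 × sin 45° = 1.310 × 0.7071 = 0.9263.
D_min = 2·arcsin(0.9263) − 90° = 2 × 67.867° − 90° = 45.733°.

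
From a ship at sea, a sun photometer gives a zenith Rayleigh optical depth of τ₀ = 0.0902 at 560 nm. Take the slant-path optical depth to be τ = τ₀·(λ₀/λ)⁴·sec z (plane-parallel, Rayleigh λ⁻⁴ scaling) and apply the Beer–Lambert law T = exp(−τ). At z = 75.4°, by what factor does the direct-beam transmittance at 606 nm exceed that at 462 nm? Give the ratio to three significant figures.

Airmass: sec 75.4° = 3.9672.
τ(606 nm) = 0.0902 × (560/606)⁴ × 3.9672 = 0.0902 × 0.7292 × 3.9672 = 0.2609.
τ(462 nm) = 0.0902 × (560/462)⁴ × 3.9672 = 0.0902 × 2.1587 × 3.9672 = 0.7725.
T(606)/T(462) = exp(τ_B − τ_A) = exp(0.5115) = 1.6678.

1.67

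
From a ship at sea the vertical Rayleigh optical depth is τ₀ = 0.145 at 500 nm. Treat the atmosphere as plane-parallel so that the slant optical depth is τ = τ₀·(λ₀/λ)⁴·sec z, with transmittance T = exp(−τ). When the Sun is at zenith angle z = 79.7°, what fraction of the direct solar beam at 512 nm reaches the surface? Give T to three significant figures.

sec 79.7° = 5.5928.
τ = 0.145 × (500/512)⁴ × 5.5928 = 0.145 × 0.9095 × 5.5928 = 0.7376.
T = exp(−0.7376) = 0.4783.

0.478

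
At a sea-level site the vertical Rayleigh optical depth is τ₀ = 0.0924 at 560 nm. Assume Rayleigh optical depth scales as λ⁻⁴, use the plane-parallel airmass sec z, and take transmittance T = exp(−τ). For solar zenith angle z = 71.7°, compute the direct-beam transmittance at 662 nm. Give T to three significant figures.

0.860

sec 71.7° = 3.1848.
τ = 0.0924 × (560/662)⁴ × 3.1848 = 0.0924 × 0.5121 × 3.1848 = 0.1507.
T = exp(−0.1507) = 0.8601.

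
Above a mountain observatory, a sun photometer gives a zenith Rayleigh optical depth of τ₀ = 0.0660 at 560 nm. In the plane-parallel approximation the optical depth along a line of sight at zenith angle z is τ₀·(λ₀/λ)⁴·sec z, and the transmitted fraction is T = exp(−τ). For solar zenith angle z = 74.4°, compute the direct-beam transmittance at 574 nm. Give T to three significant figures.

sec 74.4° = 3.7186.
τ = 0.0660 × (560/574)⁴ × 3.7186 = 0.0660 × 0.9060 × 3.7186 = 0.2223.
T = exp(−0.2223) = 0.8006.

0.801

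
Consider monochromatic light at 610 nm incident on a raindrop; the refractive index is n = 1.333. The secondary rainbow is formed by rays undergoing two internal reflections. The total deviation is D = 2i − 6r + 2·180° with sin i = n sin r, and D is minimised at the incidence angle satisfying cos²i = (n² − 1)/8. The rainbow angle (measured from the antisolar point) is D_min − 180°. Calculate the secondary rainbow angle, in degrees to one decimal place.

cos²i = (1.77689 − 1)/8 = 0.09711; i = arccos(0.31163) = 71.843°.
sin r = sin 71.843°/1.333 = 0.71283; r = 45.466°.
D_min = 2·71.843° − 6·45.466° + 360° = 230.891°.
Rainbow angle = D_min − 180° = 50.891°.

50.9°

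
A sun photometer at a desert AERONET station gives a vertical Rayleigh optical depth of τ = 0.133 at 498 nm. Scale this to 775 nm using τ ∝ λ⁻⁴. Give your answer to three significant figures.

0.0227

τ(775 nm) = τ(498 nm) × (498/775)⁴ = 0.133 × (0.6426)⁴ = 0.133 × 0.1705 = 0.0227.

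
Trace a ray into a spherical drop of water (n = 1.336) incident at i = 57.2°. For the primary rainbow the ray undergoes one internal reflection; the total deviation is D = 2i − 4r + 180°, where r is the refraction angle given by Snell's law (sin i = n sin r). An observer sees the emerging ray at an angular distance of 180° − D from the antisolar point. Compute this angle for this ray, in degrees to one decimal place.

41.6°

sin r = sin 57.2° / 1.336 = 0.8406/1.336 = 0.6292; r = 38.99°.
D = 2·57.2° − 4·38.99° + 180° = 114.40° − 155.95° + 180° = 138.45°.
Angle from antisolar point = 180° − D = 41.55°.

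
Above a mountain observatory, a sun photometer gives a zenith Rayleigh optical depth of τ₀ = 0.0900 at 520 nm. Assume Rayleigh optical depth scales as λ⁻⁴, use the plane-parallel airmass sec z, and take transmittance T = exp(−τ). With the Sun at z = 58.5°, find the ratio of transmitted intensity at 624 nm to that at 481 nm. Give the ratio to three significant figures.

1.16

Airmass: sec 58.5° = 1.9139.
τ(624 nm) = 0.0900 × (520/624)⁴ × 1.9139 = 0.0900 × 0.4823 × 1.9139 = 0.0831.
τ(481 nm) = 0.0900 × (520/481)⁴ × 1.9139 = 0.0900 × 1.3659 × 1.9139 = 0.2353.
T(624)/T(481) = exp(τ_B − τ_A) = exp(0.1522) = 1.1644.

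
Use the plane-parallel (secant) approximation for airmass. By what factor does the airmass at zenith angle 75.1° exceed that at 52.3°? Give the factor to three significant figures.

2.38

X(75.1°)/X(52.3°) = sec 75.1° / sec 52.3° = cos 52.3° / cos 75.1° = 0.6115/0.2571 = 2.3783.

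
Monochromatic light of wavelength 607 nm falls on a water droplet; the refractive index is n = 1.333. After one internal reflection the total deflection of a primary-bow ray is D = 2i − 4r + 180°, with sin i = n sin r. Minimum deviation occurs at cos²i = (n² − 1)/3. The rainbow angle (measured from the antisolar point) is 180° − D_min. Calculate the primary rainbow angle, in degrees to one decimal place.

cos²i = (1.77689 − 1)/3 = 0.25896; i = arccos(0.50888) = 59.410°.
sin r = sin 59.410°/1.333 = 0.64579; r = 40.225°.
D_min = 2·59.410° − 4·40.225° + 180° = 137.922°.
Rainbow angle = 180° − D_min = 42.078°.

42.1°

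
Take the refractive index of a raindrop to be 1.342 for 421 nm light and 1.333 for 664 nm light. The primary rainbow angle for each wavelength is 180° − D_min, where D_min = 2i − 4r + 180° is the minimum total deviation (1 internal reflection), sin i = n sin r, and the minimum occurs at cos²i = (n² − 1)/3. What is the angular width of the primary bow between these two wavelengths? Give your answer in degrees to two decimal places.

1.29°

At 421 nm (n = 1.342): cos²i = 0.26699 → i = 58.888°, r = 39.641°, D_min = 139.213°, rainbow angle = 40.787°.
At 664 nm (n = 1.333): cos²i = 0.25896 → i = 59.410°, r = 40.225°, D_min = 137.922°, rainbow angle = 42.078°.
Angular width = |40.787° − 42.078°| = 1.291°.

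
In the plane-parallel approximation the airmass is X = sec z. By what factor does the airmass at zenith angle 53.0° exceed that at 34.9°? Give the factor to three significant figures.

1.36

X(53.0°)/X(34.9°) = sec 53.0° / sec 34.9° = cos 34.9° / cos 53.0° = 0.8202/0.6018 = 1.3628.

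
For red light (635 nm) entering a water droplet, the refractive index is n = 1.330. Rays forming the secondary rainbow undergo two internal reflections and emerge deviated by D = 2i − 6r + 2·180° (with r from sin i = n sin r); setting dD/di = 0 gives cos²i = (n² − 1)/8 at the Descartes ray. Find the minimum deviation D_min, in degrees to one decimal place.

cos²i = (1.76890 − 1)/8 = 0.09611; i = arccos(0.31002) = 71.940°.
sin r = sin 71.940°/1.330 = 0.71483; r = 45.630°.
D_min = 2·71.940° − 6·45.630° + 360° = 230.101°.

230.1°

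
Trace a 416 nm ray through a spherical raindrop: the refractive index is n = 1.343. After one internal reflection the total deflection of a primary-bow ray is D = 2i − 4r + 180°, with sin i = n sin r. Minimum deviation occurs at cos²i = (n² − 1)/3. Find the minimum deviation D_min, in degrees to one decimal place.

139.4°

cos²i = (1.80365 − 1)/3 = 0.26788; i = arccos(0.51757) = 58.830°.
sin r = sin 58.830°/1.343 = 0.63711; r = 39.577°.
D_min = 2·58.830° − 4·39.577° + 180° = 139.354°.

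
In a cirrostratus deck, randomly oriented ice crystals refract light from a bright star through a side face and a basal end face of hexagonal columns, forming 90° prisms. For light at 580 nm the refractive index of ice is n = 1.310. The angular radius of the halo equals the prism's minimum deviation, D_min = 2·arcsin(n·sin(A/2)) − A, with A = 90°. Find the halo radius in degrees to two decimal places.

n·sin(A/2) = 1.310 × sin 45° = 1.310 × 0.7071 = 0.9263.
D_min = 2·arcsin(0.9263) − 90° = 2 × 67.867° − 90° = 45.733°.

45.73°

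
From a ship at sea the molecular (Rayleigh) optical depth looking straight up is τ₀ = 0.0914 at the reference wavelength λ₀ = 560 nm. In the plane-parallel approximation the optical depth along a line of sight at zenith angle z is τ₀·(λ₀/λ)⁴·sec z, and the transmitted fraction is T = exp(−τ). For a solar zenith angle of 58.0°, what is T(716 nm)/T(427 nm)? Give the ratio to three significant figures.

Airmass: sec 58.0° = 1.8871.
τ(716 nm) = 0.0914 × (560/716)⁴ × 1.8871 = 0.0914 × 0.3742 × 1.8871 = 0.0645.
τ(427 nm) = 0.0914 × (560/427)⁴ × 1.8871 = 0.0914 × 2.9583 × 1.8871 = 0.5102.
T(716)/T(427) = exp(τ_B − τ_A) = exp(0.4457) = 1.5616.

1.56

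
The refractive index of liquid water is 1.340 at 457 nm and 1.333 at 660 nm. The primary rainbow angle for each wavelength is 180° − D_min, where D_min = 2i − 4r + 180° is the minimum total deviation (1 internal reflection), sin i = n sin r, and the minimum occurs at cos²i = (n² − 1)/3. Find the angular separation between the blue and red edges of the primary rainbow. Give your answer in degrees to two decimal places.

1.01°

At 457 nm (n = 1.340): cos²i = 0.26520 → i = 59.004°, r = 39.770°, D_min = 138.929°, rainbow angle = 41.071°.
At 660 nm (n = 1.333): cos²i = 0.25896 → i = 59.410°, r = 40.225°, D_min = 137.922°, rainbow angle = 42.078°.
Angular width = |41.071° − 42.078°| = 1.007°.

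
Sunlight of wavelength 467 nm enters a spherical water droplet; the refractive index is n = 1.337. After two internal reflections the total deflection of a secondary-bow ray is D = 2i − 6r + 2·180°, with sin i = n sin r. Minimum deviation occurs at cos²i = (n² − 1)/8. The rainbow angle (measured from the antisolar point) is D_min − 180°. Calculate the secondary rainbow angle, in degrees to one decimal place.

51.9°

cos²i = (1.78757 − 1)/8 = 0.09845; i = arccos(0.31376) = 71.714°.
sin r = sin 71.714°/1.337 = 0.71017; r = 45.249°.
D_min = 2·71.714° − 6·45.249° + 360° = 231.934°.
Rainbow angle = D_min − 180° = 51.934°.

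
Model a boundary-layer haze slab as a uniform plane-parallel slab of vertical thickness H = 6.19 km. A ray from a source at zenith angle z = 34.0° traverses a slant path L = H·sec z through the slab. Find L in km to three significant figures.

7.47 km

sec z = 1/cos 34.0° = 1.2062.
L = 6.19 × 1.2062 = 7.466 km.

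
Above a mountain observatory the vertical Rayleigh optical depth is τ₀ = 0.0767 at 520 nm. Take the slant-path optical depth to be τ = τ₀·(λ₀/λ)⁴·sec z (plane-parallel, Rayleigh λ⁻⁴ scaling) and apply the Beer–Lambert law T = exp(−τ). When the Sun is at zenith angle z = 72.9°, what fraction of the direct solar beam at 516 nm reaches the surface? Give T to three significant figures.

0.764

sec 72.9° = 3.4009.
τ = 0.0767 × (520/516)⁴ × 3.4009 = 0.0767 × 1.0314 × 3.4009 = 0.2690.
T = exp(−0.2690) = 0.7641.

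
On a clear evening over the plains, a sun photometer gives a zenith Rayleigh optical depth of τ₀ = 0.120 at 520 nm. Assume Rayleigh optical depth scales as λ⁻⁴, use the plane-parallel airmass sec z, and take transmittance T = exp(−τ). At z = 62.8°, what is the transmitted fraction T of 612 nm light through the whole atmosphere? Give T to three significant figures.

0.872

sec 62.8° = 2.1877.
τ = 0.120 × (520/612)⁴ × 2.1877 = 0.120 × 0.5212 × 2.1877 = 0.1368.
T = exp(−0.1368) = 0.8721.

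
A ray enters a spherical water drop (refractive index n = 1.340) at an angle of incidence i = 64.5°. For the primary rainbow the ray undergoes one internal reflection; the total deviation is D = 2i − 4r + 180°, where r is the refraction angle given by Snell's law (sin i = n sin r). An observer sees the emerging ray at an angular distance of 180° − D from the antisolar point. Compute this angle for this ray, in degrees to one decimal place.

sin r = sin 64.5° / 1.340 = 0.9026/1.340 = 0.6736; r = 42.34°.
D = 2·64.5° − 4·42.34° + 180° = 129.00° − 169.37° + 180° = 139.63°.
Angle from antisolar point = 180° − D = 40.37°.

40.4°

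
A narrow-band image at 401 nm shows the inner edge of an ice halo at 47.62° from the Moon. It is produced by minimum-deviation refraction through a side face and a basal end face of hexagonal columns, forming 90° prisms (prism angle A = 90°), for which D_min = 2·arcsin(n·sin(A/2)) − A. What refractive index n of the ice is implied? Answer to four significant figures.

Rearranging: n = sin((D_min + A)/2) / sin(A/2).
(D_min + A)/2 = (47.62° + 90°)/2 = 68.810°.
n = sin 68.810° / sin 45° = 0.9324 / 0.7071 = 1.3186.

1.319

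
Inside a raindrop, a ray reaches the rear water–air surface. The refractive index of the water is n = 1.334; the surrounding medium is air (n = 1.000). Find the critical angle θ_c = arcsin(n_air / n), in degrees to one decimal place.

48.6°

sin θ_c = n_air / n = 1.000 / 1.334 = 0.7496.
θ_c = arcsin(0.7496) = 48.56°.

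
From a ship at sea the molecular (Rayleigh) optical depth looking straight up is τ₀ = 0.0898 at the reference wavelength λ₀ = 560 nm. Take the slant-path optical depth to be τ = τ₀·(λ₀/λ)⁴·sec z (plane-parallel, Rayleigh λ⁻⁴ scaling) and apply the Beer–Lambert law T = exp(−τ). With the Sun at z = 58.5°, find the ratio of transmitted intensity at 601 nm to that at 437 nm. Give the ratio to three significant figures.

Airmass: sec 58.5° = 1.9139.
τ(601 nm) = 0.0898 × (560/601)⁴ × 1.9139 = 0.0898 × 0.7538 × 1.9139 = 0.1296.
τ(437 nm) = 0.0898 × (560/437)⁴ × 1.9139 = 0.0898 × 2.6967 × 1.9139 = 0.4635.
T(601)/T(437) = exp(τ_B − τ_A) = exp(0.3339) = 1.3964.

1.40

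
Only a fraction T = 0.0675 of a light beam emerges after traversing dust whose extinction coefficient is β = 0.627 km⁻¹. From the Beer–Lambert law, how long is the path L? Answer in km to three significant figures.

4.30 km

Beer–Lambert: T = exp(−βL) ⇒ L = −ln(T)/β = −ln(0.0675)/0.627 = 2.6956/0.627 = 4.299 km.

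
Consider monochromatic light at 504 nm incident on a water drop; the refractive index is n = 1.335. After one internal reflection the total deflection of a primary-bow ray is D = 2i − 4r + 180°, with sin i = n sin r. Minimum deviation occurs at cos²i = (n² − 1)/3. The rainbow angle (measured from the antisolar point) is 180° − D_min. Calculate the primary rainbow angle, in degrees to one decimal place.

41.8°

cos²i = (1.78222 − 1)/3 = 0.26074; i = arccos(0.51063) = 59.294°.
sin r = sin 59.294°/1.335 = 0.64405; r = 40.094°.
D_min = 2·59.294° − 4·40.094° + 180° = 138.212°.
Rainbow angle = 180° − D_min = 41.788°.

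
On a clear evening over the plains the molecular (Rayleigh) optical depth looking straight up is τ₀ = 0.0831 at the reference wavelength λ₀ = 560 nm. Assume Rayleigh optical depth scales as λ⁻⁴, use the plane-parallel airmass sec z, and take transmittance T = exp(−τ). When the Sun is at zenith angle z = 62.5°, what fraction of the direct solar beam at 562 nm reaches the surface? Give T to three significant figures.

sec 62.5° = 2.1657.
τ = 0.0831 × (560/562)⁴ × 2.1657 = 0.0831 × 0.9858 × 2.1657 = 0.1774.
T = exp(−0.1774) = 0.8374.

0.837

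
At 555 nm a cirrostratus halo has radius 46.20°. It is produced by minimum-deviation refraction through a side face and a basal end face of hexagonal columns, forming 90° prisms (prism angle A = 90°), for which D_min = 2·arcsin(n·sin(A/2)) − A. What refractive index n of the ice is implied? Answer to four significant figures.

Rearranging: n = sin((D_min + A)/2) / sin(A/2).
(D_min + A)/2 = (46.20° + 90°)/2 = 68.100°.
n = sin 68.100° / sin 45° = 0.9278 / 0.7071 = 1.3122.

1.312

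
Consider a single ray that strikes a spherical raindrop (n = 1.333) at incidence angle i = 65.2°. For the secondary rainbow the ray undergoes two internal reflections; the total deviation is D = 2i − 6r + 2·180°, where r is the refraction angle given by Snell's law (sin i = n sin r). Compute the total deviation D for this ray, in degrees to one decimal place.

sin r = sin 65.2° / 1.333 = 0.9078/1.333 = 0.6810; r = 42.92°.
D = 2·65.2° − 6·42.92° + 2·180° = 130.40° − 257.53° + 360° = 232.87°.

232.9°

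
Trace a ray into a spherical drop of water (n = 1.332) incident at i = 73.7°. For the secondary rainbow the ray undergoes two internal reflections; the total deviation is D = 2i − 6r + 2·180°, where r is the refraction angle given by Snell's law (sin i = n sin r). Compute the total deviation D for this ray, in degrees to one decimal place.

230.8°

sin r = sin 73.7° / 1.332 = 0.9598/1.332 = 0.7206; r = 46.10°.
D = 2·73.7° − 6·46.10° + 2·180° = 147.40° − 276.61° + 360° = 230.79°.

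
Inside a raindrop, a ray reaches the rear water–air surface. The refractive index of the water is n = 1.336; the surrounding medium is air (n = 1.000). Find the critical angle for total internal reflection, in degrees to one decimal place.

sin θ_c = n_air / n = 1.000 / 1.336 = 0.7485.
θ_c = arcsin(0.7485) = 48.46°.

48.5°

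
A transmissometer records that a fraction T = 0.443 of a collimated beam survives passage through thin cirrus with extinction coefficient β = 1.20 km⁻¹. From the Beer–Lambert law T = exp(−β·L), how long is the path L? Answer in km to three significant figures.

Beer–Lambert: T = exp(−βL) ⇒ L = −ln(T)/β = −ln(0.443)/1.20 = 0.8142/1.20 = 0.6785 km.

0.678 km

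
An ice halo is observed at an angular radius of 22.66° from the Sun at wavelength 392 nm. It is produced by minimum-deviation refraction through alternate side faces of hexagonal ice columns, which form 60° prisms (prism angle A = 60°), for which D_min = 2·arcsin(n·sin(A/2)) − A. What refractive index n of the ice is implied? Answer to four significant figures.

Rearranging: n = sin((D_min + A)/2) / sin(A/2).
(D_min + A)/2 = (22.66° + 60°)/2 = 41.330°.
n = sin 41.330° / sin 30° = 0.6604 / 0.5000 = 1.3208.

1.321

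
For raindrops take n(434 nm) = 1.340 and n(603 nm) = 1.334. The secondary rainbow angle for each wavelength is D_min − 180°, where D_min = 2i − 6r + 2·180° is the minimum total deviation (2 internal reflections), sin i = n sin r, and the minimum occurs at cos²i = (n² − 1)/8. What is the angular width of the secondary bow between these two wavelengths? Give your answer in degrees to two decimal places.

At 434 nm (n = 1.340): cos²i = 0.09945 → i = 71.618°, r = 45.088°, D_min = 232.709°, rainbow angle = 52.709°.
At 603 nm (n = 1.334): cos²i = 0.09744 → i = 71.810°, r = 45.411°, D_min = 231.153°, rainbow angle = 51.153°.
Angular width = |52.709° − 51.153°| = 1.556°.

1.56°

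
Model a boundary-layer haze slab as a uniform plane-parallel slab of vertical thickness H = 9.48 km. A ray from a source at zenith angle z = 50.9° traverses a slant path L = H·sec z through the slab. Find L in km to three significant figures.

sec z = 1/cos 50.9° = 1.5856.
L = 9.48 × 1.5856 = 15.031 km.

15.0 km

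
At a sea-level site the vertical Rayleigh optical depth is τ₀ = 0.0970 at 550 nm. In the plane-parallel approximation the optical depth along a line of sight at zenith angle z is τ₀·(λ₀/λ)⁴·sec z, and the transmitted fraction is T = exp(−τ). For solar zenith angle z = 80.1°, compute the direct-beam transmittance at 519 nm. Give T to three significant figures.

0.491

sec 80.1° = 5.8164.
τ = 0.0970 × (550/519)⁴ × 5.8164 = 0.0970 × 1.2612 × 5.8164 = 0.7115.
T = exp(−0.7115) = 0.4909.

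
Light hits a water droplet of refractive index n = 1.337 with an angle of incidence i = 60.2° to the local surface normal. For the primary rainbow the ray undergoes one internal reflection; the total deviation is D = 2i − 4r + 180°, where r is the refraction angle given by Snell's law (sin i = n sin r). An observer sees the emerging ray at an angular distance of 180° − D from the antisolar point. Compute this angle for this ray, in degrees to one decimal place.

sin r = sin 60.2° / 1.337 = 0.8678/1.337 = 0.6490; r = 40.47°.
D = 2·60.2° − 4·40.47° + 180° = 120.40° − 161.88° + 180° = 138.52°.
Angle from antisolar point = 180° − D = 41.48°.

41.5°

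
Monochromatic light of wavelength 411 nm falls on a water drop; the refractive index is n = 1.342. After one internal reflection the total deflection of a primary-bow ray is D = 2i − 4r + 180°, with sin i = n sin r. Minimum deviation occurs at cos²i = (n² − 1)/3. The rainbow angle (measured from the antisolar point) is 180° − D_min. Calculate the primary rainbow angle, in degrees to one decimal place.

cos²i = (1.80096 − 1)/3 = 0.26699; i = arccos(0.51671) = 58.888°.
sin r = sin 58.888°/1.342 = 0.63797; r = 39.641°.
D_min = 2·58.888° − 4·39.641° + 180° = 139.213°.
Rainbow angle = 180° − D_min = 40.787°.

40.8°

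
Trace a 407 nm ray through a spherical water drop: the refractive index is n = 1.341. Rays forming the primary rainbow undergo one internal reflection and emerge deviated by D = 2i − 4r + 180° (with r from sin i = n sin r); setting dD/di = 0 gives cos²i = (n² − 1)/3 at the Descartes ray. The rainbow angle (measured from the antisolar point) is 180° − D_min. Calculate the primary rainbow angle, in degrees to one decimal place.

cos²i = (1.79828 − 1)/3 = 0.26609; i = arccos(0.51584) = 58.946°.
sin r = sin 58.946°/1.341 = 0.63884; r = 39.705°.
D_min = 2·58.946° − 4·39.705° + 180° = 139.071°.
Rainbow angle = 180° − D_min = 40.929°.

40.9°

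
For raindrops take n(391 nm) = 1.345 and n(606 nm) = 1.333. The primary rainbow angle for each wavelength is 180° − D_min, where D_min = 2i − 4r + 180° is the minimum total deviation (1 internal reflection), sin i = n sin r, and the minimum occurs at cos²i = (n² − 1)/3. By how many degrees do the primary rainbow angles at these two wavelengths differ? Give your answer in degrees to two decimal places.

At 391 nm (n = 1.345): cos²i = 0.26967 → i = 58.715°, r = 39.448°, D_min = 139.635°, rainbow angle = 40.365°.
At 606 nm (n = 1.333): cos²i = 0.25896 → i = 59.410°, r = 40.225°, D_min = 137.922°, rainbow angle = 42.078°.
Angular width = |40.365° − 42.078°| = 1.713°.

1.71°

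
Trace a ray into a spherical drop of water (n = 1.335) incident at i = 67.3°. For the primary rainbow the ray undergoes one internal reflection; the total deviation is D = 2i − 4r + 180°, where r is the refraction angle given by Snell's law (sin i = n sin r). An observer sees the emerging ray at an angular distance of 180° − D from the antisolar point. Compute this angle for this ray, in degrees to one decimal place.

40.2°

sin r = sin 67.3° / 1.335 = 0.9225/1.335 = 0.6910; r = 43.71°.
D = 2·67.3° − 4·43.71° + 180° = 134.60° − 174.85° + 180° = 139.75°.
Angle from antisolar point = 180° − D = 40.25°.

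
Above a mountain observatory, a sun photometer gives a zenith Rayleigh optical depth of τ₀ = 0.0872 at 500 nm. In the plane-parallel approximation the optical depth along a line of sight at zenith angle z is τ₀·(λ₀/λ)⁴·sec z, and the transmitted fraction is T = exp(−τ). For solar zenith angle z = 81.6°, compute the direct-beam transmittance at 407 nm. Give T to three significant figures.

0.257

sec 81.6° = 6.8454.
τ = 0.0872 × (500/407)⁴ × 6.8454 = 0.0872 × 2.2777 × 6.8454 = 1.3596.
T = exp(−1.3596) = 0.2568.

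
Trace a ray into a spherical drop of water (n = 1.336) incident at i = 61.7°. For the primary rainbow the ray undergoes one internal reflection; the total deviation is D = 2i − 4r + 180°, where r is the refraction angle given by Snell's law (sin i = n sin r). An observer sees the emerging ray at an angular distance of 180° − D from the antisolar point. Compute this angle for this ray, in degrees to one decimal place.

sin r = sin 61.7° / 1.336 = 0.8805/1.336 = 0.6590; r = 41.23°.
D = 2·61.7° − 4·41.23° + 180° = 123.40° − 164.91° + 180° = 138.49°.
Angle from antisolar point = 180° − D = 41.51°.

41.5°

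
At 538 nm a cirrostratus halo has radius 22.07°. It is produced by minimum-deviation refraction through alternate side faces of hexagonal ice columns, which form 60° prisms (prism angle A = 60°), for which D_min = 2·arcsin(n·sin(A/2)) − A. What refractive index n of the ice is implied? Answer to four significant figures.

1.313

Rearranging: n = sin((D_min + A)/2) / sin(A/2).
(D_min + A)/2 = (22.07° + 60°)/2 = 41.035°.
n = sin 41.035° / sin 30° = 0.6565 / 0.5000 = 1.3130.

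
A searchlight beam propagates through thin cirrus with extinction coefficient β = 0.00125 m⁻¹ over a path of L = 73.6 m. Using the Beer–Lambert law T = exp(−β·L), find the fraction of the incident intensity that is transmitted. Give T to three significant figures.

0.912

τ = β·L = 0.00125 × 73.6 = 0.0920.
T = exp(−0.0920) = 0.9121.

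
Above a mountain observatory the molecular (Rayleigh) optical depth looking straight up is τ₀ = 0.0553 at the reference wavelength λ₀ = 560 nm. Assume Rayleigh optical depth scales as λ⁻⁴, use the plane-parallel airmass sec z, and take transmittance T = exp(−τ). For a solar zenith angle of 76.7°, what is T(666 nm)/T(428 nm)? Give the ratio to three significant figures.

1.79

Airmass: sec 76.7° = 4.3469.
τ(666 nm) = 0.0553 × (560/666)⁴ × 4.3469 = 0.0553 × 0.4999 × 4.3469 = 0.1202.
τ(428 nm) = 0.0553 × (560/428)⁴ × 4.3469 = 0.0553 × 2.9307 × 4.3469 = 0.7045.
T(666)/T(428) = exp(τ_B − τ_A) = exp(0.5843) = 1.7938.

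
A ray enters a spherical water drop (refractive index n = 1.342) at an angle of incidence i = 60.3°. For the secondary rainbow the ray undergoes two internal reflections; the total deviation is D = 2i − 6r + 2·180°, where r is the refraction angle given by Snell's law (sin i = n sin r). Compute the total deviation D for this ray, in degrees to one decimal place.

238.6°

sin r = sin 60.3° / 1.342 = 0.8686/1.342 = 0.6473; r = 40.34°.
D = 2·60.3° − 6·40.34° + 2·180° = 120.60° − 242.01° + 360° = 238.59°.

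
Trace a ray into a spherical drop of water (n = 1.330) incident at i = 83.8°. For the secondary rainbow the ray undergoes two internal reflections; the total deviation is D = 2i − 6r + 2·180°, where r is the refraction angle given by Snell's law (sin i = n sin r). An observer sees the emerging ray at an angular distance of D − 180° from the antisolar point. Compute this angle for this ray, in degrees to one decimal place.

sin r = sin 83.8° / 1.330 = 0.9942/1.330 = 0.7475; r = 48.37°.
D = 2·83.8° − 6·48.37° + 2·180° = 167.60° − 290.24° + 360° = 237.36°.
Angle from antisolar point = D − 180° = 57.36°.

57.4°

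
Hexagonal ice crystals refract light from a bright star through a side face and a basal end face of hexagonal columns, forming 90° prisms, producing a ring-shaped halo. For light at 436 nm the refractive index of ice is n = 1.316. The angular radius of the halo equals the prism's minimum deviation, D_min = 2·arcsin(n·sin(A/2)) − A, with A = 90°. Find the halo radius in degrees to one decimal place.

n·sin(A/2) = 1.316 × sin 45° = 1.316 × 0.7071 = 0.9306.
D_min = 2·arcsin(0.9306) − 90° = 2 × 68.521° − 90° = 47.042°.

47.0°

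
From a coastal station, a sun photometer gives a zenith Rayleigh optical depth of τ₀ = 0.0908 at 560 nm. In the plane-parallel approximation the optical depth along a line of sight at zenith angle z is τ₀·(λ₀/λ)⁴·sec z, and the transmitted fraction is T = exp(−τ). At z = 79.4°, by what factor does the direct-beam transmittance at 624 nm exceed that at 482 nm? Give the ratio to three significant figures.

Airmass: sec 79.4° = 5.4362.
τ(624 nm) = 0.0908 × (560/624)⁴ × 5.4362 = 0.0908 × 0.6487 × 5.4362 = 0.3202.
τ(482 nm) = 0.0908 × (560/482)⁴ × 5.4362 = 0.0908 × 1.8221 × 5.4362 = 0.8994.
T(624)/T(482) = exp(τ_B − τ_A) = exp(0.5792) = 1.7846.

1.78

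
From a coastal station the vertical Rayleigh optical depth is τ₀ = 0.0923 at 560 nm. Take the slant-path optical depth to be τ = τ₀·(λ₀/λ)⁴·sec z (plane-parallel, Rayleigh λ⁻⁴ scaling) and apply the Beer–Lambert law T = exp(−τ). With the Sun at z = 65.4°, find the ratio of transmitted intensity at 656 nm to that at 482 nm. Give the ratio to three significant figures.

Airmass: sec 65.4° = 2.4022.
τ(656 nm) = 0.0923 × (560/656)⁴ × 2.4022 = 0.0923 × 0.5311 × 2.4022 = 0.1177.
τ(482 nm) = 0.0923 × (560/482)⁴ × 2.4022 = 0.0923 × 1.8221 × 2.4022 = 0.4040.
T(656)/T(482) = exp(τ_B − τ_A) = exp(0.2863) = 1.3314.

1.33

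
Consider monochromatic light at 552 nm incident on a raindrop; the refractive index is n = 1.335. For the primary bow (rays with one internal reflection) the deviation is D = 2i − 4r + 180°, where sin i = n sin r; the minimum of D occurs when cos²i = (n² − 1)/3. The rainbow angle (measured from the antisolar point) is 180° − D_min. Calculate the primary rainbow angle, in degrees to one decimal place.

41.8°

cos²i = (1.78222 − 1)/3 = 0.26074; i = arccos(0.51063) = 59.294°.
sin r = sin 59.294°/1.335 = 0.64405; r = 40.094°.
D_min = 2·59.294° − 4·40.094° + 180° = 138.212°.
Rainbow angle = 180° − D_min = 41.788°.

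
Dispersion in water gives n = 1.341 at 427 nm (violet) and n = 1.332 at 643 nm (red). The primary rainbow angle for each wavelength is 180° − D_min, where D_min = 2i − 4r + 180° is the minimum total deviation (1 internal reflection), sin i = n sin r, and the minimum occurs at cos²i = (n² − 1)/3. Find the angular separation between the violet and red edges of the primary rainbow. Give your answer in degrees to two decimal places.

At 427 nm (n = 1.341): cos²i = 0.26609 → i = 58.946°, r = 39.705°, D_min = 139.071°, rainbow angle = 40.929°.
At 643 nm (n = 1.332): cos²i = 0.25807 → i = 59.469°, r = 40.290°, D_min = 137.776°, rainbow angle = 42.224°.
Angular width = |40.929° − 42.224°| = 1.295°.

1.29°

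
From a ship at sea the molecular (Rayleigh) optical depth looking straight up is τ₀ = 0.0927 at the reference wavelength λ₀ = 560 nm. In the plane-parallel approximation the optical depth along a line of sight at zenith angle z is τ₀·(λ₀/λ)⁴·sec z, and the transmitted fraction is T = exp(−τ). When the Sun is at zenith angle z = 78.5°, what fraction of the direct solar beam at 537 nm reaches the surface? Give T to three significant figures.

0.577

sec 78.5° = 5.0159.
τ = 0.0927 × (560/537)⁴ × 5.0159 = 0.0927 × 1.1826 × 5.0159 = 0.5499.
T = exp(−0.5499) = 0.5770.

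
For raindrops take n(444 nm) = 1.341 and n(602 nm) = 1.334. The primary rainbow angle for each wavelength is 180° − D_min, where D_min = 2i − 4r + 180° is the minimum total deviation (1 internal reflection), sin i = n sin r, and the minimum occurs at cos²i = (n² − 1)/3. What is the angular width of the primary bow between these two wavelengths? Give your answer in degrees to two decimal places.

1.00°

At 444 nm (n = 1.341): cos²i = 0.26609 → i = 58.946°, r = 39.705°, D_min = 139.071°, rainbow angle = 40.929°.
At 602 nm (n = 1.334): cos²i = 0.25985 → i = 59.352°, r = 40.159°, D_min = 138.067°, rainbow angle = 41.933°.
Angular width = |40.929° − 41.933°| = 1.004°.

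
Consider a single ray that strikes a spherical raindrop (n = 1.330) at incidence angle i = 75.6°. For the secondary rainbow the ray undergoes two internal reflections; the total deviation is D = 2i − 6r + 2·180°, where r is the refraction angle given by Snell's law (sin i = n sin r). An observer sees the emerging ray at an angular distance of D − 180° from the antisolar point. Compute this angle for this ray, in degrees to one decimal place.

50.8°

sin r = sin 75.6° / 1.330 = 0.9686/1.330 = 0.7283; r = 46.74°.
D = 2·75.6° − 6·46.74° + 2·180° = 151.20° − 280.44° + 360° = 230.76°.
Angle from antisolar point = D − 180° = 50.76°.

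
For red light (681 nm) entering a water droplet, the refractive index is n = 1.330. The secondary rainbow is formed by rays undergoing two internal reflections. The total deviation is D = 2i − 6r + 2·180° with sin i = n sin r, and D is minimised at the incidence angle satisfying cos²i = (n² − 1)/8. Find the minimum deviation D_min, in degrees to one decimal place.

230.1°

cos²i = (1.76890 − 1)/8 = 0.09611; i = arccos(0.31002) = 71.940°.
sin r = sin 71.940°/1.330 = 0.71483; r = 45.630°.
D_min = 2·71.940° − 6·45.630° + 360° = 230.101°.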